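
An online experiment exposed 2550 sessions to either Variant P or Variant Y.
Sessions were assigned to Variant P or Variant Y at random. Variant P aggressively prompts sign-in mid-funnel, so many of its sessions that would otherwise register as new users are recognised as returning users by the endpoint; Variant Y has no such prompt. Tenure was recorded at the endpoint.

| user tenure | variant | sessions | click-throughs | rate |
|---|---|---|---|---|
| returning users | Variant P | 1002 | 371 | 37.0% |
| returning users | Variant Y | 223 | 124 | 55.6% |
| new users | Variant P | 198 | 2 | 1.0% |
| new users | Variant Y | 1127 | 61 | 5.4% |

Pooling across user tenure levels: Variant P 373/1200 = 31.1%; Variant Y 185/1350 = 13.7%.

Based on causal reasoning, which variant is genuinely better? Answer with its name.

The stratified and pooled comparisons disagree (Variant Y wins within each user tenure; Variant P wins overall), so the answer turns on the causal role of user tenure.
The distribution of user tenure is itself part of what the variant does — it is an intermediate outcome. Holding it fixed would remove that part of the effect; the total effect is the pooled difference.
Pooled: Variant P 31.1% vs Variant Y 13.7%; Variant P is higher overall.

Variant P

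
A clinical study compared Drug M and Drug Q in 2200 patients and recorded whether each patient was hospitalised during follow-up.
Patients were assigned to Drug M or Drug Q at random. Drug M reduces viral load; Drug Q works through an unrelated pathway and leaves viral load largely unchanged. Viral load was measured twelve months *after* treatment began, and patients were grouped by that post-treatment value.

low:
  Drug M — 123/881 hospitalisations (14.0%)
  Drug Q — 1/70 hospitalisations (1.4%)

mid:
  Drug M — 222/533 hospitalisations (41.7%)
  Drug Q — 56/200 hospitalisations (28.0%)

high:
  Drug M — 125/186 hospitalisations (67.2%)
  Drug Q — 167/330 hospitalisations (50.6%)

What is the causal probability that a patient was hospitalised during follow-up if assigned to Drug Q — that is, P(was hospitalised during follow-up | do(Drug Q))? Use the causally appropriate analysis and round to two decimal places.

0.37

Viral load is recorded after the drug and is itself shifted by it — it sits on the causal path from drug to outcome. Conditioning on a mediator would strip out part of the effect we want; the pooled comparison gives the total causal effect.
So P(outcome | do(Drug Q)) is just the pooled rate for Drug Q: 224/600 = 0.373.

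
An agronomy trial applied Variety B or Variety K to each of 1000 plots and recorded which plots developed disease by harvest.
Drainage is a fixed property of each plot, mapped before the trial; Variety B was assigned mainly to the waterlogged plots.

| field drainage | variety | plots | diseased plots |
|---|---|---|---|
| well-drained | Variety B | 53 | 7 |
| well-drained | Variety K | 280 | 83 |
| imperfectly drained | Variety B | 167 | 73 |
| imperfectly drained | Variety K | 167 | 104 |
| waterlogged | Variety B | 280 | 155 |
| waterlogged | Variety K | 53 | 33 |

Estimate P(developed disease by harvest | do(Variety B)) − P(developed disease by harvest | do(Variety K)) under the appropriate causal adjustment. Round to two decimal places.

Variety B is lower inside every field drainage stratum but Variety K is lower in aggregate. Whether to stratify depends on how field drainage relates to the variety.
Here field drainage is a common cause — it drives both which variety a case falls under and the outcome. The crude comparison mixes populations; the stratum-specific rates are the causally relevant ones.
Adjusting over the population distribution of field drainage: 0.333·(0.132−0.296) + 0.334·(0.437−0.623) + 0.333·(0.554−0.623) = -0.140.

-0.14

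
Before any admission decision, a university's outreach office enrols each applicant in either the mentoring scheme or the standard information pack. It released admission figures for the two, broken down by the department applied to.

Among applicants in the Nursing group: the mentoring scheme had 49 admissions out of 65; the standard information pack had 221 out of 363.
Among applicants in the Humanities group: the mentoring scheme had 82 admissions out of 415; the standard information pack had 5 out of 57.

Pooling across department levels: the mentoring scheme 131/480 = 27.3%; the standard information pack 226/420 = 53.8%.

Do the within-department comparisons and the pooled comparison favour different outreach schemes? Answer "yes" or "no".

yes

Within each department level (Nursing 75.4% vs 60.9%; Humanities 19.8% vs 8.8%), the mentoring scheme has the higher rate every time. Pooled: 27.3% vs 53.8% — the standard information pack has the higher rate overall. The two comparisons disagree.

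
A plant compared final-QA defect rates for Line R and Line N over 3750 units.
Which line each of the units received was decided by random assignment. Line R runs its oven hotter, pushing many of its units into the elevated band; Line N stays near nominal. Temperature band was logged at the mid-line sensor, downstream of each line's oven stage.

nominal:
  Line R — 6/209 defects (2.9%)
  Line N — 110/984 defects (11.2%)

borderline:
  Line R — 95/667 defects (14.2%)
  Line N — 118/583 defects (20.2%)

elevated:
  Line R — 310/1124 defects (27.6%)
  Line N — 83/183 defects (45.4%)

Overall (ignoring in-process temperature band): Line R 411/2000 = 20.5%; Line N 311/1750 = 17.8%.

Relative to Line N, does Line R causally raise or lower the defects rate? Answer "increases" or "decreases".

increases

Line R is lower inside every in-process temperature band stratum but Line N is lower in aggregate. Whether to stratify depends on how in-process temperature band relates to the line.
The distribution of in-process temperature band is itself part of what the line does — it is an intermediate outcome. Holding it fixed would remove that part of the effect; the total effect is the pooled difference.
Pooled: Line R 20.5% vs Line N 17.8%; Line N is lower overall.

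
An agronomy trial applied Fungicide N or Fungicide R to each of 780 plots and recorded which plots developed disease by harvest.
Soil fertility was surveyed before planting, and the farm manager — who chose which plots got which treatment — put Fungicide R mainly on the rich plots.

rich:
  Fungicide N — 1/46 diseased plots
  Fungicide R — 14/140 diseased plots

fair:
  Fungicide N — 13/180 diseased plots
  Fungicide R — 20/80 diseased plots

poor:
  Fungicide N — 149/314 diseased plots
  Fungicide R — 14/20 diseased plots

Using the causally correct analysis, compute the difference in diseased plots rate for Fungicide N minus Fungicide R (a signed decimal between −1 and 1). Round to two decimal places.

The imbalance in soil fertility arose from how plots were allocated, not from anything the fungicide did; and soil fertility independently affects the outcome. The pooled gap is confounded — condition on soil fertility.
Adjusting over the population distribution of soil fertility: 0.238·(0.022−0.100) + 0.333·(0.072−0.250) + 0.428·(0.475−0.700) = -0.174.

-0.17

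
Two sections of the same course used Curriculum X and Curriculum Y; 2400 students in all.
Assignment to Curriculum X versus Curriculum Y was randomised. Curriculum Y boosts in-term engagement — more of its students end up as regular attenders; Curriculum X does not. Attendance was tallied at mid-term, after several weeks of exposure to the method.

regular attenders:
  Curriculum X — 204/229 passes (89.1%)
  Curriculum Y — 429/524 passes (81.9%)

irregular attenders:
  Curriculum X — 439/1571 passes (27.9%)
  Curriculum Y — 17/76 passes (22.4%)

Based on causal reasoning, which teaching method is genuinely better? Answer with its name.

Curriculum Y

Mid-term attendance here is a post-treatment variable shaped by the teaching method; conditioning on it would introduce bias rather than remove it. The overall comparison is the causal one.
Pooled: Curriculum X 35.7% vs Curriculum Y 74.3%; Curriculum Y is higher overall.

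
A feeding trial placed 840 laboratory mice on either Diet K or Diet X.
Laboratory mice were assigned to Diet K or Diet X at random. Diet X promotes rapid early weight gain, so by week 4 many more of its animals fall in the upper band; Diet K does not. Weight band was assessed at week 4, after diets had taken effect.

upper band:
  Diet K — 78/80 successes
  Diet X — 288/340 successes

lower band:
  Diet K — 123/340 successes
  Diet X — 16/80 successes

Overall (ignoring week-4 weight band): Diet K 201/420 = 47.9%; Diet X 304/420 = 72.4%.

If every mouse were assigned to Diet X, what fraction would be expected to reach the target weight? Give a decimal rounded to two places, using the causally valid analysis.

0.72

The week-4 weight band-specific comparison favours Diet K throughout, but the pooled figures favour Diet X. The question is whether to condition on week-4 weight band.
The distribution of week-4 weight band is itself part of what the diet does — it is an intermediate outcome. Holding it fixed would remove that part of the effect; the total effect is the pooled difference.
So P(outcome | do(Diet X)) is just the pooled rate for Diet X: 304/420 = 0.724.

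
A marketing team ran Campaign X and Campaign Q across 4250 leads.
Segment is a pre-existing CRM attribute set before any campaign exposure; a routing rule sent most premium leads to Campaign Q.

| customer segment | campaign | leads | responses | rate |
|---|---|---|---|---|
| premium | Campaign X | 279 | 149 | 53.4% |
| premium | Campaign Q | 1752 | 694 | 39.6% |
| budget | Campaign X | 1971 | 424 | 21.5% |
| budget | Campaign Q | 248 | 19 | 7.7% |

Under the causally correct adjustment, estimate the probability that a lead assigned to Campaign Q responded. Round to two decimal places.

Here customer segment is a common cause — it drives both which campaign a case falls under and the outcome. The crude comparison mixes populations; the stratum-specific rates are the causally relevant ones.
Standardising Campaign Q to the population customer segment mix: 0.478·694/1752 + 0.522·19/248 = 0.229.

0.23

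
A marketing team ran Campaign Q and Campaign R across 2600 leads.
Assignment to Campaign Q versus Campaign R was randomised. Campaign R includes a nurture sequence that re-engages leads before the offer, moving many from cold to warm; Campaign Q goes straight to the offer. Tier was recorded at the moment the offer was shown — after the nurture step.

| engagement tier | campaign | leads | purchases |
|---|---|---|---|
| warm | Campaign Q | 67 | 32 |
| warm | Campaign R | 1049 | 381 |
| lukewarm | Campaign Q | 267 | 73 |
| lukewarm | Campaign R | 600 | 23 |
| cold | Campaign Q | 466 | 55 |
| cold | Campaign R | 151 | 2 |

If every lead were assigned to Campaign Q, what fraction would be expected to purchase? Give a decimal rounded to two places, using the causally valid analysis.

0.20

Engagement tier here is a post-treatment variable shaped by the campaign; conditioning on it would introduce bias rather than remove it. The overall comparison is the causal one.
So P(outcome | do(Campaign Q)) is just the pooled rate for Campaign Q: 160/800 = 0.200.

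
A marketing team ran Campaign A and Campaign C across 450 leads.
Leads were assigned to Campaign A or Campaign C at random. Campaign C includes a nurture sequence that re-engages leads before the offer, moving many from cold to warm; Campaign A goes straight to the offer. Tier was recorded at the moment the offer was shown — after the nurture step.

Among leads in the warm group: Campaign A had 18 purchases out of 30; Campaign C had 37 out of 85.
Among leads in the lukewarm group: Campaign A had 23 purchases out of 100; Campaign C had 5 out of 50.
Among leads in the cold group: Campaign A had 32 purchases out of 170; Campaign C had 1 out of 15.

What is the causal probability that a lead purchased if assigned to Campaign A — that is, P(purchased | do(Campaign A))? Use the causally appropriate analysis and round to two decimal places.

The distribution of engagement tier is itself part of what the campaign does — it is an intermediate outcome. Holding it fixed would remove that part of the effect; the total effect is the pooled difference.
So P(outcome | do(Campaign A)) is just the pooled rate for Campaign A: 73/300 = 0.243.

0.24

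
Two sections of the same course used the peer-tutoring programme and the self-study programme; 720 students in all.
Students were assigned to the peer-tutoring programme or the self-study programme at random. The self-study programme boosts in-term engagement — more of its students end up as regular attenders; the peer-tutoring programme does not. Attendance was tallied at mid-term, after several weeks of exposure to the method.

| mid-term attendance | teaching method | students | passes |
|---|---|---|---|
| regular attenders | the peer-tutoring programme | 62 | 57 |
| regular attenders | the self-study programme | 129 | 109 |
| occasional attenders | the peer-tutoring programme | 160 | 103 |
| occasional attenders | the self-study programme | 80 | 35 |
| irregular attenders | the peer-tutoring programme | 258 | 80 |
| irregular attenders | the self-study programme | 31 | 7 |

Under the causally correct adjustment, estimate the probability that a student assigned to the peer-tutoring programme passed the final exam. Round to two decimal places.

The mid-term attendance-specific comparison favours the peer-tutoring programme throughout, but the pooled figures favour the self-study programme. The question is whether to condition on mid-term attendance.
Because the teaching method influences mid-term attendance, mid-term attendance is a post-treatment mediator, not a confounder. Stratifying on it would bias the estimate; the causal effect is the crude pooled difference.
So P(outcome | do(the peer-tutoring programme)) is just the pooled rate for the peer-tutoring programme: 240/480 = 0.500.

0.50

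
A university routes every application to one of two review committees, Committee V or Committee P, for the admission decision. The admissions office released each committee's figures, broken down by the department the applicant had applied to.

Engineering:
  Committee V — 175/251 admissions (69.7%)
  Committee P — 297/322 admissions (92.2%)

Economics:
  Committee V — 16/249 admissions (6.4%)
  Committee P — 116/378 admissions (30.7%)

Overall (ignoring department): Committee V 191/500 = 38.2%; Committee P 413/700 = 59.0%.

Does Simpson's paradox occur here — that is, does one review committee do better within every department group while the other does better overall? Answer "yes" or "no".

Within each department level (Engineering 69.7% vs 92.2%; Economics 6.4% vs 30.7%), Committee P has the higher rate every time. Pooled: 38.2% vs 59.0% — Committee P has the higher rate overall. They agree.

no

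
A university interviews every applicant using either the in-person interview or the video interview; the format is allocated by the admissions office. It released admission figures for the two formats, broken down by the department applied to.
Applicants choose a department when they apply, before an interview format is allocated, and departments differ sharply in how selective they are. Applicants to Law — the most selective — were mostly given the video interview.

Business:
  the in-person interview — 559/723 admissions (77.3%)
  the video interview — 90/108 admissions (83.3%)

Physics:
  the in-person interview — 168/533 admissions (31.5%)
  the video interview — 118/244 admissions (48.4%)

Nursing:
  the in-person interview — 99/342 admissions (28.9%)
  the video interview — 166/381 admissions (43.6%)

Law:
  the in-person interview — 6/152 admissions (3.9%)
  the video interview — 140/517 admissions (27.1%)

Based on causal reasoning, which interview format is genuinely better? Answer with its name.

the video interview

The department-specific comparison favours the video interview throughout, but the pooled figures favour the in-person interview. The question is whether to condition on department.
Department satisfies the back-door criterion: it is not a descendant of the interview format, and it blocks the spurious path from interview format to outcome. Adjusting for it (i.e., using the within-department rates) gives the causal effect.
Within each level — Business: 77.3% vs 83.3%; Physics: 31.5% vs 48.4%; Nursing: 28.9% vs 43.6%; Law: 3.9% vs 27.1% — the video interview is higher every time.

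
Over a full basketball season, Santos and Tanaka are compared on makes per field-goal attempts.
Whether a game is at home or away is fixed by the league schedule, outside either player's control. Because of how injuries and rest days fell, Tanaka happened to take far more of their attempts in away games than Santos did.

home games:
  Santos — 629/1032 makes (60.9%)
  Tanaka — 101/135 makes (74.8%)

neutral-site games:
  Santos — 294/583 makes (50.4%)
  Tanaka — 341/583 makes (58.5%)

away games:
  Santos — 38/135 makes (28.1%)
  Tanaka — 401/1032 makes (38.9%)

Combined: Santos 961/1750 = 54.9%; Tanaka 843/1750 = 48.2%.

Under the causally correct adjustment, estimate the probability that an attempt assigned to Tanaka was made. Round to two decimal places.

Within every game venue level Tanaka has the higher rate, yet pooled Santos does — Simpson's reversal.
Since game venue is a pre-existing factor (not a product of the player) and it affects the outcome on its own, it is a confounder. The stratified rates, not the pooled rate, identify the causal effect.
Standardising Tanaka to the population game venue mix: 0.333·101/135 + 0.333·341/583 + 0.333·401/1032 = 0.574.

0.57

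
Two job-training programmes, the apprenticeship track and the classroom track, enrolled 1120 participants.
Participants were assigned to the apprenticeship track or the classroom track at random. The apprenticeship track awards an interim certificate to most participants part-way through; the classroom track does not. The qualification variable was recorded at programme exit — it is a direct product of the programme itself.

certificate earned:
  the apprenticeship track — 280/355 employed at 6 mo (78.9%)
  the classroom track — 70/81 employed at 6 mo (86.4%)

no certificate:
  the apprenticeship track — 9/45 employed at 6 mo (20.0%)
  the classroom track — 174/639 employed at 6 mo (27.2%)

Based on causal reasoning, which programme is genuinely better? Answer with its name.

Because the programme influences qualification attained during the programme, qualification attained during the programme is a post-treatment mediator, not a confounder. Stratifying on it would bias the estimate; the causal effect is the crude pooled difference.
Pooled: the apprenticeship track 72.2% vs the classroom track 33.9%; the apprenticeship track is higher overall.

the apprenticeship track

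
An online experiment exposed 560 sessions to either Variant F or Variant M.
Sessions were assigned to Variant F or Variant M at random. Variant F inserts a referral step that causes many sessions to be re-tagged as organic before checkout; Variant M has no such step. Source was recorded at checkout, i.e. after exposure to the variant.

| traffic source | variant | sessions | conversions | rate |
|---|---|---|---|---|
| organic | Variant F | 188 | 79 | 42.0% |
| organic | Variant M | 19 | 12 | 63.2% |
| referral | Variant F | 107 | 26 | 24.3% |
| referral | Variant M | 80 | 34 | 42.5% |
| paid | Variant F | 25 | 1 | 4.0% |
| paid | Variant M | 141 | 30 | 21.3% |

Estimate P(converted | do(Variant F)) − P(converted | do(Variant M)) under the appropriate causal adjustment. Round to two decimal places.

+0.01

Within every traffic source level Variant M has the higher rate, yet pooled Variant F does — Simpson's reversal.
Traffic source is recorded after the variant and is itself shifted by it — it sits on the causal path from variant to outcome. Conditioning on a mediator would strip out part of the effect we want; the pooled comparison gives the total causal effect.
The causal difference is the pooled difference: 0.331 − 0.317 = +0.015.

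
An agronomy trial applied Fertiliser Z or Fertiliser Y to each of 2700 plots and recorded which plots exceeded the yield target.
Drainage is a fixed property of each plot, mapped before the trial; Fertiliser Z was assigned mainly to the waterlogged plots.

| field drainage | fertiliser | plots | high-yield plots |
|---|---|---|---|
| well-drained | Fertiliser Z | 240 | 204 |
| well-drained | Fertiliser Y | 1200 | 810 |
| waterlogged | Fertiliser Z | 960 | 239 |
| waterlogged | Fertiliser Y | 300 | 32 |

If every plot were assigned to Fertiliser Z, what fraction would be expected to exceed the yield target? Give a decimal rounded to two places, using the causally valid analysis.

0.57

Since field drainage is a pre-existing factor (not a product of the fertiliser) and it affects the outcome on its own, it is a confounder. The stratified rates, not the pooled rate, identify the causal effect.
Standardising Fertiliser Z to the population field drainage mix: 0.533·204/240 + 0.467·239/960 = 0.570.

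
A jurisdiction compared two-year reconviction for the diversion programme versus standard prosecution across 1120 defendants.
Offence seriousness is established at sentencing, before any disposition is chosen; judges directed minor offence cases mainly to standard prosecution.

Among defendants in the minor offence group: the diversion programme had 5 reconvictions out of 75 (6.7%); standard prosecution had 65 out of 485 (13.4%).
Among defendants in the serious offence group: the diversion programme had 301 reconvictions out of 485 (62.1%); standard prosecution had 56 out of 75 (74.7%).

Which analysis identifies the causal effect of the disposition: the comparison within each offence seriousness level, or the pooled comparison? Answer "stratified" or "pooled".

Nothing the disposition does changes offence seriousness; the imbalance is an allocation artefact. With offence seriousness also predicting the outcome, the pooled figure is confounded, and the within-stratum comparison is the causal one.
Within each level — minor offence: 6.7% vs 13.4%; serious offence: 62.1% vs 74.7% — the diversion programme is lower every time.

stratified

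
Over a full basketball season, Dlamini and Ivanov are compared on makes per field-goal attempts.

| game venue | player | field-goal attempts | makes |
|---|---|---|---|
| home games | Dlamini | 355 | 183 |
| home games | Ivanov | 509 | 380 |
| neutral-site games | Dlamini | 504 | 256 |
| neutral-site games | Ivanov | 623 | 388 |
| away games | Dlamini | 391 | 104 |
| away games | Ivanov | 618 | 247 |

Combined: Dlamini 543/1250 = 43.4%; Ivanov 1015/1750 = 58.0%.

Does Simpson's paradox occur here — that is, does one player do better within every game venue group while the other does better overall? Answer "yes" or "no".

no

Within each game venue level (home games 51.5% vs 74.7%; neutral-site games 50.8% vs 62.3%; away games 26.6% vs 40.0%), Ivanov has the higher rate every time. Pooled: 43.4% vs 58.0% — Ivanov has the higher rate overall. They agree.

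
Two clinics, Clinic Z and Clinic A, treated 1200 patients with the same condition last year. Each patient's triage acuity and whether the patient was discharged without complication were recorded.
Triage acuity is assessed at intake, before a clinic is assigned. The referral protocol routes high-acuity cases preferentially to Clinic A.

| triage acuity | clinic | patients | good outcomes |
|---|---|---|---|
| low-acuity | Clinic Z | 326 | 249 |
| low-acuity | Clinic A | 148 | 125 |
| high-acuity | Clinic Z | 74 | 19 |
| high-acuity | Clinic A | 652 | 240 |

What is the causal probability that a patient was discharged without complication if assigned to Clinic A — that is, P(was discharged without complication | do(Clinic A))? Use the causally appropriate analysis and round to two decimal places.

Clinic A is higher inside every triage acuity stratum but Clinic Z is higher in aggregate. Whether to stratify depends on how triage acuity relates to the clinic.
The imbalance in triage acuity arose from how patients were allocated, not from anything the clinic did; and triage acuity independently affects the outcome. The pooled gap is confounded — condition on triage acuity.
Standardising Clinic A to the population triage acuity mix: 0.395·125/148 + 0.605·240/652 = 0.556.

0.56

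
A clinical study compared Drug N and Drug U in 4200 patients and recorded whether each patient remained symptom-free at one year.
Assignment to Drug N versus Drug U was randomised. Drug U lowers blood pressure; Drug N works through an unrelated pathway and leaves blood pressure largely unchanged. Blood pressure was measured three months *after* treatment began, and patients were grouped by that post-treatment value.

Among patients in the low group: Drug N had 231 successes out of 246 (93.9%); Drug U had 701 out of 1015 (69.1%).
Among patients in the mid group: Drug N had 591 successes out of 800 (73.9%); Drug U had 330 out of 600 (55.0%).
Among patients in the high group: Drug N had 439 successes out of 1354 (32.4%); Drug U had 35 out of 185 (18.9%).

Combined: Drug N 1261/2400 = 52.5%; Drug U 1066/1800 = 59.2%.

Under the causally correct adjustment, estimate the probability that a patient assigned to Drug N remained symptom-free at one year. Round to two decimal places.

The distribution of blood pressure is itself part of what the drug does — it is an intermediate outcome. Holding it fixed would remove that part of the effect; the total effect is the pooled difference.
So P(outcome | do(Drug N)) is just the pooled rate for Drug N: 1261/2400 = 0.525.

0.53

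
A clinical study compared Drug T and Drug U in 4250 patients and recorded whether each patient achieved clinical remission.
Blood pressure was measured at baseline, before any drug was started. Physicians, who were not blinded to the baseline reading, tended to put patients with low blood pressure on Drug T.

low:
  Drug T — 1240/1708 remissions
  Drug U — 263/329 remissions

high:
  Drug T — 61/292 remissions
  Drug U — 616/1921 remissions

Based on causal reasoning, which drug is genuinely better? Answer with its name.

Within every blood pressure level Drug U has the higher rate, yet pooled Drug T does — Simpson's reversal.
Blood pressure satisfies the back-door criterion: it is not a descendant of the drug, and it blocks the spurious path from drug to outcome. Adjusting for it (i.e., using the within-blood pressure rates) gives the causal effect.
Within each level — low: 72.6% vs 79.9%; high: 20.9% vs 32.1% — Drug U is higher every time.

Drug U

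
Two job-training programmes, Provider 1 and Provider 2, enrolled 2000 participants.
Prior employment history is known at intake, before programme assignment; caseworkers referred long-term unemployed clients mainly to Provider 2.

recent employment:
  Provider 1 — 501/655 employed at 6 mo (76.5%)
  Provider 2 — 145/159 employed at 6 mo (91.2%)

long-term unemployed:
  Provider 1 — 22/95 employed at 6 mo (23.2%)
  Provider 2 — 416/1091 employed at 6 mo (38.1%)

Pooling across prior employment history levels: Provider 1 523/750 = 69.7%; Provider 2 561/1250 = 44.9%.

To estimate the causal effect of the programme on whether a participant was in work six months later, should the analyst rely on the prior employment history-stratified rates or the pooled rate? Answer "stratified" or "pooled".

The prior employment history-specific comparison favours Provider 2 throughout, but the pooled figures favour Provider 1. The question is whether to condition on prior employment history.
The imbalance in prior employment history arose from how participants were allocated, not from anything the programme did; and prior employment history independently affects the outcome. The pooled gap is confounded — condition on prior employment history.
Within each level — recent employment: 76.5% vs 91.2%; long-term unemployed: 23.2% vs 38.1% — Provider 2 is higher every time.

stratified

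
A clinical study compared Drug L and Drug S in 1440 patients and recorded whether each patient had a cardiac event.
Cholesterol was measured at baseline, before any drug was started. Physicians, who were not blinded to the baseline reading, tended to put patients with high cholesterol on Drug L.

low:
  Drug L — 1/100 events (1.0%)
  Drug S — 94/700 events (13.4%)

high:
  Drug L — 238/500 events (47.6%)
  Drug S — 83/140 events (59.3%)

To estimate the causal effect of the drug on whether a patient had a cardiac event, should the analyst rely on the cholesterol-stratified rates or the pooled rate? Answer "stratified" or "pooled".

Since cholesterol is a pre-existing factor (not a product of the drug) and it affects the outcome on its own, it is a confounder. The stratified rates, not the pooled rate, identify the causal effect.
Within each level — low: 1.0% vs 13.4%; high: 47.6% vs 59.3% — Drug L is lower every time.

stratified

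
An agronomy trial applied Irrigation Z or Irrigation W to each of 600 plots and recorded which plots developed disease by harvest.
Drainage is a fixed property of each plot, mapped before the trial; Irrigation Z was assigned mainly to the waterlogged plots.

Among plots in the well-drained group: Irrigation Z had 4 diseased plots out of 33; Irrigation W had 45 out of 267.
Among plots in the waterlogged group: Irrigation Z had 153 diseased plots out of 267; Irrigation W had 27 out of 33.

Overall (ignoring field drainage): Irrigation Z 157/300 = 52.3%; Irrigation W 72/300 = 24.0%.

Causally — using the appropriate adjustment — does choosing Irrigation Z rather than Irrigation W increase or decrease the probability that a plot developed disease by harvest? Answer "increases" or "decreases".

Here field drainage is a common cause — it drives both which irrigation a case falls under and the outcome. The crude comparison mixes populations; the stratum-specific rates are the causally relevant ones.
Within each level — well-drained: 12.1% vs 16.9%; waterlogged: 57.3% vs 81.8% — Irrigation Z is lower every time.

decreases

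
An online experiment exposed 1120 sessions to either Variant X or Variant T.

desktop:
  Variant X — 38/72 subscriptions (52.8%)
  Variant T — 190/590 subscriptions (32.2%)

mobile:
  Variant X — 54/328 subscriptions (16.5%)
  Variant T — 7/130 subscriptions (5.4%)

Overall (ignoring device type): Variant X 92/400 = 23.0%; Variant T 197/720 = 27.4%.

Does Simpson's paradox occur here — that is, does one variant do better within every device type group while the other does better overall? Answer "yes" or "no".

Within each device type level (desktop 52.8% vs 32.2%; mobile 16.5% vs 5.4%), Variant X has the higher rate every time. Pooled: 23.0% vs 27.4% — Variant T has the higher rate overall. The two comparisons disagree.

yes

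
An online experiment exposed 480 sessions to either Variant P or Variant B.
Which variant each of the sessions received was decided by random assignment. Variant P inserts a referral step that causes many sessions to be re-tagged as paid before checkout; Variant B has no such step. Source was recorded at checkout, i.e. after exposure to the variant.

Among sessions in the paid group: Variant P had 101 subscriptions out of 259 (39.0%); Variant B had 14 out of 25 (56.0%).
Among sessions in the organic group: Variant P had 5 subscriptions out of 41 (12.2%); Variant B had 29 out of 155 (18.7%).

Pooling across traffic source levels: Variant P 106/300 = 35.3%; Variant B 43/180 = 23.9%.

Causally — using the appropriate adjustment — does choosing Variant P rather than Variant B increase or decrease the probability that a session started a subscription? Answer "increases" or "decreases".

Within every traffic source level Variant B has the higher rate, yet pooled Variant P does — Simpson's reversal.
Because the variant influences traffic source, traffic source is a post-treatment mediator, not a confounder. Stratifying on it would bias the estimate; the causal effect is the crude pooled difference.
Pooled: Variant P 35.3% vs Variant B 23.9%; Variant P is higher overall.

increases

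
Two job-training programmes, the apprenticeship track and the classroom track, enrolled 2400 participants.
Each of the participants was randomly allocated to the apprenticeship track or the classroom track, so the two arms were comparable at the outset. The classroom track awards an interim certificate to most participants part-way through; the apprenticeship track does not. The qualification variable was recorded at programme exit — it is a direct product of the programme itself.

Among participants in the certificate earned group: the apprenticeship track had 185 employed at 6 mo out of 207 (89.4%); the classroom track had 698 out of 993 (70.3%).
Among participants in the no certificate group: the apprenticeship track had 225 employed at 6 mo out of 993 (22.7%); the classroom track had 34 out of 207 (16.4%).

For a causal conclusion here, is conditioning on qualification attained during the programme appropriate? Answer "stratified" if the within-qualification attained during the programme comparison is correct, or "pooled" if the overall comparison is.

The distribution of qualification attained during the programme is itself part of what the programme does — it is an intermediate outcome. Holding it fixed would remove that part of the effect; the total effect is the pooled difference.
Pooled: the apprenticeship track 34.2% vs the classroom track 61.0%; the classroom track is higher overall.

pooled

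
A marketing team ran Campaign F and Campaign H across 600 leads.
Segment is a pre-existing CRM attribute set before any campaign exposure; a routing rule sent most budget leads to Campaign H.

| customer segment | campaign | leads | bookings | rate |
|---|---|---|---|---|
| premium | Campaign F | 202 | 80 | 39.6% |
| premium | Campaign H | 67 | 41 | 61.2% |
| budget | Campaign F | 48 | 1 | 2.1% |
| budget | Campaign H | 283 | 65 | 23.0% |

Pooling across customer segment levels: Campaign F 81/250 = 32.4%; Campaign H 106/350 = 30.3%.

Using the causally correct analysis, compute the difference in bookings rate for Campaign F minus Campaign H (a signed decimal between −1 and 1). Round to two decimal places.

Customer segment differs across campaigns for reasons unrelated to any effect of the campaign itself, and it separately predicts the outcome — a classic confounder. We must compare within customer segment levels.
Adjusting over the population distribution of customer segment: 0.448·(0.396−0.612) + 0.552·(0.021−0.230) = -0.212.

-0.21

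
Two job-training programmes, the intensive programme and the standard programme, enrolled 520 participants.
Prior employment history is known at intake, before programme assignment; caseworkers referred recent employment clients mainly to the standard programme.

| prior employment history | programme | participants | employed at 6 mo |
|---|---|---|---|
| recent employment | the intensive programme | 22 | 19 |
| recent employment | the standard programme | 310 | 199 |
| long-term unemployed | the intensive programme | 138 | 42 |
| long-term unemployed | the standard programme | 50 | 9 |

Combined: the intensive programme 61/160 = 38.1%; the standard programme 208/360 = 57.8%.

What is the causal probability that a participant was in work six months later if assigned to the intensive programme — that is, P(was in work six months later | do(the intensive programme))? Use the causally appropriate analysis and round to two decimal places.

Nothing the programme does changes prior employment history; the imbalance is an allocation artefact. With prior employment history also predicting the outcome, the pooled figure is confounded, and the within-stratum comparison is the causal one.
Standardising the intensive programme to the population prior employment history mix: 0.638·19/22 + 0.362·42/138 = 0.661.

0.66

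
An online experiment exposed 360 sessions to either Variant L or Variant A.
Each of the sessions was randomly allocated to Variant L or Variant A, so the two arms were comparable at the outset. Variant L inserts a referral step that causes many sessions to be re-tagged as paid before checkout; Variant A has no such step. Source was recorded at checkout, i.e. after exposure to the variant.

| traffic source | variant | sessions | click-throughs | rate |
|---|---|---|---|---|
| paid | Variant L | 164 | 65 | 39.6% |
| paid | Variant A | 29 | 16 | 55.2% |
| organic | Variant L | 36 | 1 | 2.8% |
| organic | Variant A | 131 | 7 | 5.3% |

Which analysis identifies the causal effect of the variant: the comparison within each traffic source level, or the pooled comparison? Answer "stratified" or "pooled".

Within every traffic source level Variant A has the higher rate, yet pooled Variant L does — Simpson's reversal.
The distribution of traffic source is itself part of what the variant does — it is an intermediate outcome. Holding it fixed would remove that part of the effect; the total effect is the pooled difference.
Pooled: Variant L 33.0% vs Variant A 14.4%; Variant L is higher overall.

pooled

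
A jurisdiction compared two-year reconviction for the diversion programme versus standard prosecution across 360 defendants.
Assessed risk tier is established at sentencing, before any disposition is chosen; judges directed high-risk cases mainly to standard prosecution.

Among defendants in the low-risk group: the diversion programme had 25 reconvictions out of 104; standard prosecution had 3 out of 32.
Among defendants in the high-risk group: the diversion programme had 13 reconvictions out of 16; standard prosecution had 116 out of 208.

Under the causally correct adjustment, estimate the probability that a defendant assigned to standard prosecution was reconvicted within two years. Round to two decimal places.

The stratified and pooled comparisons disagree (standard prosecution wins within each assessed risk tier; the diversion programme wins overall), so the answer turns on the causal role of assessed risk tier.
Assessed risk tier differs across dispositions for reasons unrelated to any effect of the disposition itself, and it separately predicts the outcome — a classic confounder. We must compare within assessed risk tier levels.
Standardising standard prosecution to the population assessed risk tier mix: 0.378·3/32 + 0.622·116/208 = 0.382.

0.38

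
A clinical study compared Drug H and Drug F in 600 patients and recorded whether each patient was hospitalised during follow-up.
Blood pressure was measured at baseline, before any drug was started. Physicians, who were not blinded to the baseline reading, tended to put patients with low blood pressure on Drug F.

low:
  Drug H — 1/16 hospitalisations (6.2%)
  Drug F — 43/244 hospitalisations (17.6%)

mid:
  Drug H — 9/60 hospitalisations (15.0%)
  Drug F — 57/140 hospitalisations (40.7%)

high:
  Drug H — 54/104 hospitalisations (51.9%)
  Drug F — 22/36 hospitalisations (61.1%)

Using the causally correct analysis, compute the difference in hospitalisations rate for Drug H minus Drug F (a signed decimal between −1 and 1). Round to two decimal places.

-0.16

The imbalance in blood pressure arose from how patients were allocated, not from anything the drug did; and blood pressure independently affects the outcome. The pooled gap is confounded — condition on blood pressure.
Adjusting over the population distribution of blood pressure: 0.433·(0.062−0.176) + 0.333·(0.150−0.407) + 0.233·(0.519−0.611) = -0.156.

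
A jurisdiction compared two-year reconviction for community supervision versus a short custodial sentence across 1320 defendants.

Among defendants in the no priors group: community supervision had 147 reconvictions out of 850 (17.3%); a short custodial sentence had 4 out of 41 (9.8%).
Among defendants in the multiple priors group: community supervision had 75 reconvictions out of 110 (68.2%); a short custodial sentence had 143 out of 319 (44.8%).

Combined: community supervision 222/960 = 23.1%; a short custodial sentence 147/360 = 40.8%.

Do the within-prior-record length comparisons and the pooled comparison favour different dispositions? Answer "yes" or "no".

Within each prior-record length level (no priors 17.3% vs 9.8%; multiple priors 68.2% vs 44.8%), a short custodial sentence has the lower rate every time. Pooled: 23.1% vs 40.8% — community supervision has the lower rate overall. The two comparisons disagree.

yes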